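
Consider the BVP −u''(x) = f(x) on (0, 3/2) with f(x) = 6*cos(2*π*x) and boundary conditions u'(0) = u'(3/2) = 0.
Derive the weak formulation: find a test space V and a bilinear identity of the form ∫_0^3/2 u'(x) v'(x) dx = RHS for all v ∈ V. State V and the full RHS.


V = H^1(0, 3/2) (no boundary constraint on v; u is determined up to an additive constant); weak form: ∫_0^3/2 u'v' dx = ∫_0^3/2 (6*cos(2*π*x)) v dx for all v ∈ V.

Multiply both sides by a test function v and integrate from 0 to 3/2:
  ∫_0^3/2 −u''(x) v(x) dx = ∫_0^3/2 f(x) v(x) dx.
Integrate the LHS by parts once:
  ∫_0^3/2 −u'' v dx = −[u'(x) v(x)]_0^3/2 + ∫_0^3/2 u'(x) v'(x) dx.
Thus ∫_0^3/2 u'(x) v'(x) dx = ∫_0^3/2 f(x) v(x) dx + [u'(x) v(x)]_0^3/2.
Choose V so that boundary terms are either known or forced to vanish.
u has homogeneous Neumann: u'(0) = u'(3/2) = 0. So [u' v]_0^3/2 = 0·v(3/2) − 0·v(0) = 0 for any v; take V = H^1(0, 3/2).
Weak formulation: find u (satisfying any essential BC) such that ∫_0^3/2 u'(x) v'(x) dx = ∫_0^3/2 f v dx for all v ∈ V (homogeneous Neumann, so boundary terms vanish).
Substituting f(x) = 6*cos(2*π*x), the right-hand side is ∫_0^3/2 (6*cos(2*π*x)) v dx.
Compatibility check (pure Neumann): taking v ≡ 1 ∈ V gives 0 = ∫_0^3/2 f dx + (0) − (0), i.e. ∫_0^3/2 f dx must equal u'(0) − u'(3/2) = 0. Indeed ∫_0^3/2 (6*cos(2*π*x)) dx = 0, so the data are compatible. The solution is then unique only up to an additive constant (fix it e.g. by requiring ∫_0^3/2 u dx = 0).


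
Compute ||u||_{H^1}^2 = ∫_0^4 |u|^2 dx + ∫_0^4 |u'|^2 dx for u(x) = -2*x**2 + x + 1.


||u||_{H^1}^2 = 12008/15

The H^1 norm (squared) on an interval (0, L) is
  ||u||_{H^1}^2 = ∫_0^L u(x)^2 dx + ∫_0^L u'(x)^2 dx.
Compute u'(x) = 1 - 4*x.
Then u(x)^2 = 4*x**4 - 4*x**3 - 3*x**2 + 2*x + 1 and u'(x)^2 = 16*x**2 - 8*x + 1.
Integrate each monomial from 0 to 4 using ∫_0^4 c·x^n dx = c·4^(n+1)/(n+1):
  ∫_0^4 u(x)^2 dx = ∫_0^4 (4*x^4 - 4*x^3 - 3*x^2 + 2*x + 1) dx. Term by term:
    ∫_0^4 4*x^4 dx = 4096/5;  ∫_0^4 -4*x^3 dx = -256;  ∫_0^4 -3*x^2 dx = -64;
    ∫_0^4 2*x dx = 16;  ∫_0^4 1 dx = 4.
  Sum: 4096/5 − 256 − 64 + 16 + 4 = 2596/5.
  ∫_0^4 u'(x)^2 dx = ∫_0^4 (16*x^2 - 8*x + 1) dx. Term by term:
    ∫_0^4 16*x^2 dx = 1024/3;  ∫_0^4 -8*x dx = -64;  ∫_0^4 1 dx = 4.
  Sum: 1024/3 − 64 + 4 = 844/3.
Adding: ||u||_{H^1}^2 = 2596/5 + 844/3 = 12008/15.


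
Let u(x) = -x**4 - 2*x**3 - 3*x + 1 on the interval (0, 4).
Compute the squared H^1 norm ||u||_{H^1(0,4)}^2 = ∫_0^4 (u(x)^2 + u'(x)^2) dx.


||u||_{H^1}^2 = 49525352/315

The H^1 norm (squared) on an interval (0, L) is
  ||u||_{H^1}^2 = ∫_0^L u(x)^2 dx + ∫_0^L u'(x)^2 dx.
Compute u'(x) = -4*x**3 - 6*x**2 - 3.
Then u(x)^2 = x**8 + 4*x**7 + 4*x**6 + 6*x**5 + 10*x**4 - 4*x**3 + 9*x**2 - 6*x + 1 and u'(x)^2 = 16*x**6 + 48*x**5 + 36*x**4 + 24*x**3 + 36*x**2 + 9.
Integrate each monomial from 0 to 4 using ∫_0^4 c·x^n dx = c·4^(n+1)/(n+1):
  ∫_0^4 u(x)^2 dx = ∫_0^4 (x^8 + 4*x^7 + 4*x^6 + 6*x^5 + 10*x^4 - 4*x^3 + 9*x^2 - 6*x + 1) dx. Term by term:
    ∫_0^4 x^8 dx = 262144/9;  ∫_0^4 4*x^7 dx = 32768;  ∫_0^4 4*x^6 dx = 65536/7;
    ∫_0^4 6*x^5 dx = 4096;  ∫_0^4 10*x^4 dx = 2048;  ∫_0^4 -4*x^3 dx = -256;
    ∫_0^4 9*x^2 dx = 192;  ∫_0^4 -6*x dx = -48;  ∫_0^4 1 dx = 4.
  Sum: 262144/9 + 32768 + 65536/7 + 4096 + 2048 − 256 + 192 − 48 + 4 = 4869484/63.
  ∫_0^4 u'(x)^2 dx = ∫_0^4 (16*x^6 + 48*x^5 + 36*x^4 + 24*x^3 + 36*x^2 + 9) dx. Term by term:
    ∫_0^4 16*x^6 dx = 262144/7;  ∫_0^4 48*x^5 dx = 32768;  ∫_0^4 36*x^4 dx = 36864/5;
    ∫_0^4 24*x^3 dx = 1536;  ∫_0^4 36*x^2 dx = 768;  ∫_0^4 9 dx = 36.
  Sum: 262144/7 + 32768 + 36864/5 + 1536 + 768 + 36 = 2797548/35.
Adding: ||u||_{H^1}^2 = 4869484/63 + 2797548/35 = 49525352/315.


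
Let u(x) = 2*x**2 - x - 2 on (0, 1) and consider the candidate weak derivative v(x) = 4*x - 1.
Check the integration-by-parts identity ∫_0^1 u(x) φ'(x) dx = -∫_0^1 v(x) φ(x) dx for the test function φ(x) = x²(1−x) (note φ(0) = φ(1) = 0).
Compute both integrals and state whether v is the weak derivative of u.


LHS = -7/60, RHS = -7/60. Yes, v = u' weakly.

u(x) = 2*x**2 - x - 2, classical derivative u'(x) = 4*x - 1.
φ(x) = x²(1−x), so φ'(x) = x*(2 - 3*x).
Note φ(0) = φ(1) = 0, so the boundary term u·φ vanishes.
LHS = ∫_0^1 u(x) φ'(x) dx = ∫_0^1 (-6*x^4 + 7*x^3 + 4*x^2 - 4*x) dx. Term by term:
  ∫_0^1 -6*x^4 dx = -6/5;  ∫_0^1 7*x^3 dx = 7/4;  ∫_0^1 4*x^2 dx = 4/3;
  ∫_0^1 -4*x dx = -2.
Sum: -6/5 + 7/4 + 4/3 − 2 = -7/60.
So LHS = -7/60.
∫_0^1 v(x) φ(x) dx = ∫_0^1 (-4*x^4 + 5*x^3 - x^2) dx. Term by term:
  ∫_0^1 -4*x^4 dx = -4/5;  ∫_0^1 5*x^3 dx = 5/4;  ∫_0^1 -x^2 dx = -1/3.
Sum: -4/5 + 5/4 − 1/3 = 7/60.
So RHS = -∫_0^1 v(x) φ(x) dx = -7/60.
LHS = RHS, so the identity holds for this test φ.
Moreover u is smooth here and v(x) = u'(x) = 4*x - 1 pointwise, so the identity holds for every test function. Hence v is the weak derivative of u.


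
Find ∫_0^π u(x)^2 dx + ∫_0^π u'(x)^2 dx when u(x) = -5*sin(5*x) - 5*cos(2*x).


||u||_{H^1(0,π)}^2 = 2500/21 + 775*π/2

u'(x) = 10*sin(2*x) - 25*cos(5*x).
Expand u² and (u')² and integrate term by term on (0, π), using: for integers n ≥ 1, ∫_0^π sin²(nx) dx = ∫_0^π cos²(nx) dx = π/2; for n ≠ n', ∫_0^π sin(nx)sin(n'x) dx = ∫_0^π cos(nx)cos(n'x) dx = 0; and by product-to-sum, ∫_0^π sin(nx)cos(n'x) dx = ½∫_0^π [sin((n+n')x) + sin((n−n')x)] dx, which is 0 when n+n' is even and 2n/(n²−n'²) when n+n' is odd (it need not vanish on (0, π)).
  u² squared terms: (-5)²·∫cos(2x)² dx = 25·π/2 = 25*π/2;  (-5)²·∫sin(5x)² dx = 25·π/2 = 25*π/2.
  u² cross terms: 2·(-5)·(-5)·∫cos(2x)·sin(5x) dx = 50·(10/21) = 500/21.
  So ∫_0^π u² dx = 25*π/2 + 25*π/2 + 500/21 = 500/21 + 25*π.
  (u')² squared terms: (-25)²·∫cos(5x)² dx = 625·π/2 = 625*π/2;  (10)²·∫sin(2x)² dx = 100·π/2 = 50*π.
  (u')² cross terms: 2·(-25)·(10)·∫cos(5x)·sin(2x) dx = -500·(-4/21) = 2000/21.
  So ∫_0^π (u')² dx = 625*π/2 + 50*π + 2000/21 = 2000/21 + 725*π/2.
||u||_{H^1}^2 = (500/21 + 25*π) + (2000/21 + 725*π/2) = 2500/21 + 775*π/2.


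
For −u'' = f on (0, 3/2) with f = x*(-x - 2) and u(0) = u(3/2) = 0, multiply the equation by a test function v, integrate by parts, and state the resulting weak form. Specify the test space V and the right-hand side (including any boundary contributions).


V = H^1_0(0, 3/2) (so v(0) = v(3/2) = 0); weak form: ∫_0^3/2 u'v' dx = ∫_0^3/2 (x*(-x - 2)) v dx for all v ∈ V.

Multiply both sides by a test function v and integrate from 0 to 3/2:
  ∫_0^3/2 −u''(x) v(x) dx = ∫_0^3/2 f(x) v(x) dx.
Integrate the LHS by parts once:
  ∫_0^3/2 −u'' v dx = −[u'(x) v(x)]_0^3/2 + ∫_0^3/2 u'(x) v'(x) dx.
Thus ∫_0^3/2 u'(x) v'(x) dx = ∫_0^3/2 f(x) v(x) dx + [u'(x) v(x)]_0^3/2.
Choose V so that boundary terms are either known or forced to vanish.
u is Dirichlet: u(0) = u(3/2) = 0. Let V = H^1_0(0, 3/2); then v(0) = v(3/2) = 0, and [u' v]_0^3/2 = 0.
Weak formulation: find u (satisfying any essential BC) such that ∫_0^3/2 u'(x) v'(x) dx = ∫_0^3/2 f v dx for all v ∈ V.
Substituting f(x) = x*(-x - 2), the right-hand side is ∫_0^3/2 (x*(-x - 2)) v dx.


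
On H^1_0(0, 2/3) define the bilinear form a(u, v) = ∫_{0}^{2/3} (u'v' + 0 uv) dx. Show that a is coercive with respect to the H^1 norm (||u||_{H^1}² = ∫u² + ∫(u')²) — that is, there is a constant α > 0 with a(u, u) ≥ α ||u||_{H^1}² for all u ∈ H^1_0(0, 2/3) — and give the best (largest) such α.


α = 9*π^2/(4 + 9*π^2)

Coercivity of a(·,·) on H^1_0(0, 2/3) means a(u, u) ≥ α ||u||_{H^1}² for every u ∈ H^1_0.
The interval has length L = 2/3, and Poincaré/coercivity depend only on L. Here a(u, u) = ∫(u')² + (0)·∫u².
Here c = 0, so a(u,u) = ∫(u')² alone. The condition a(u,u) ≥ α||u||_{H^1}² reads (1−α)∫(u')² ≥ (α−c)∫u². Any admissible α is ≤ 1 (rapidly oscillating u have ∫u²/∫(u')² → 0), and α = 1 would force 0 ≥ (1−c)∫u², impossible since c < 1; so 1−α > 0. By the sharp Poincaré inequality on H^1_0 of an interval of length L, ∫(u')² ≥ (π/L)²∫u² with equality for the first sine mode sin(π(x−x₀)/L) (x₀ the left endpoint), so the inequality holds for all u iff (1−α)(π/L)² ≥ α − c, i.e. α ≤ ((π/L)² + c)/((π/L)² + 1) = (1 + c(L/π)²)/(1 + (L/π)²). (Direct route, valid since c ≤ 0: Poincaré gives c∫u² ≥ c(L/π)²∫(u')², so a(u,u) ≥ (1 + c(L/π)²)∫(u')², while ||u||_{H^1}² ≤ (1 + (L/π)²)∫(u')²; dividing yields the same α.) With (π/L)² = 9*π^2/4 and c = 0, the largest admissible constant is α = ((π/L)² + c)/((π/L)² + 1).
Simplifying, α = 9*π^2/(4 + 9*π^2).


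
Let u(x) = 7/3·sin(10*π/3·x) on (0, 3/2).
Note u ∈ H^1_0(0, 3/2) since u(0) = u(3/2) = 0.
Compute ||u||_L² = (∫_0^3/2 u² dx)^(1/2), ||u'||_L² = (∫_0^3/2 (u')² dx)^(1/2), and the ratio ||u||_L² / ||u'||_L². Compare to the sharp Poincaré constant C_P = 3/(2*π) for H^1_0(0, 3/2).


||u||_L² / ||u'||_L² = 3/(10*π) < C_P = 3/(2*π).

u(x) = 7/3·sin(10*π/3·x), so u'(x) = 70*π*cos(10*π*x/3)/9.
Writing u(x) = A·sin(kπx/L) with A = 7/3 and k = 5, use ∫_0^L sin²(kπx/L) dx = L/2 and ∫_0^L cos²(kπx/L) dx = L/2.
u² = 49/9·sin²(10*π/3·x) and (u')² = 4900*π^2/81·cos²(10*π/3·x), and each of sin², cos² integrates to L/2 = 3/4 over (0, 3/2).
∫_0^3/2 u² dx = 49/12, so ||u||_L² = 7*sqrt(3)/6.
∫_0^3/2 (u')² dx = 1225*π^2/27, so ||u'||_L² = 35*sqrt(3)*π/9.
Ratio ||u||_L² / ||u'||_L² = 3/(10*π).
Sharp Poincaré constant on H^1_0(0, 3/2) is C_P = L/π = 3/(2*π), achieved by sin(2*π/3·x).
This is the k = 5 harmonic; the ratio L/(kπ) is strictly less than C_P = L/π, consistent with the sharp inequality ||u||_L² ≤ C_P ||u'||_L².


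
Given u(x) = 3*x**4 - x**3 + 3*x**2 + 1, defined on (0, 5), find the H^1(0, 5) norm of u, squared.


||u||_{H^1}^2 = 94557265/28

The H^1 norm (squared) on an interval (0, L) is
  ||u||_{H^1}^2 = ∫_0^L u(x)^2 dx + ∫_0^L u'(x)^2 dx.
Compute u'(x) = 12*x**3 - 3*x**2 + 6*x.
Then u(x)^2 = 9*x**8 - 6*x**7 + 19*x**6 - 6*x**5 + 15*x**4 - 2*x**3 + 6*x**2 + 1 and u'(x)^2 = 144*x**6 - 72*x**5 + 153*x**4 - 36*x**3 + 36*x**2.
Integrate each monomial from 0 to 5 using ∫_0^5 c·x^n dx = c·5^(n+1)/(n+1):
  ∫_0^5 u(x)^2 dx = ∫_0^5 (9*x^8 - 6*x^7 + 19*x^6 - 6*x^5 + 15*x^4 - 2*x^3 + 6*x^2 + 1) dx. Term by term:
    ∫_0^5 9*x^8 dx = 1953125;  ∫_0^5 -6*x^7 dx = -1171875/4;  ∫_0^5 19*x^6 dx = 1484375/7;
    ∫_0^5 -6*x^5 dx = -15625;  ∫_0^5 15*x^4 dx = 9375;  ∫_0^5 -2*x^3 dx = -625/2;
    ∫_0^5 6*x^2 dx = 250;  ∫_0^5 1 dx = 5.
  Sum: 1953125 − 1171875/4 + 1484375/7 − 15625 + 9375 − 625/2 + 250 + 5 = 52245265/28.
  ∫_0^5 u'(x)^2 dx = ∫_0^5 (144*x^6 - 72*x^5 + 153*x^4 - 36*x^3 + 36*x^2) dx. Term by term:
    ∫_0^5 144*x^6 dx = 11250000/7;  ∫_0^5 -72*x^5 dx = -187500;  ∫_0^5 153*x^4 dx = 95625;
    ∫_0^5 -36*x^3 dx = -5625;  ∫_0^5 36*x^2 dx = 1500.
  Sum: 11250000/7 − 187500 + 95625 − 5625 + 1500 = 10578000/7.
Adding: ||u||_{H^1}^2 = 52245265/28 + 10578000/7 = 94557265/28.


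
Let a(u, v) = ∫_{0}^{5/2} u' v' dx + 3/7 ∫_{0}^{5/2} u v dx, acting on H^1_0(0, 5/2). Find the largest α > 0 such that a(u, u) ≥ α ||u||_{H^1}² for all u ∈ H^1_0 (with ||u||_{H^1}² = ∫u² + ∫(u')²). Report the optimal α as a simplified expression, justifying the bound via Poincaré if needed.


α = (75 + 28*π^2)/(7*(25 + 4*π^2))

Coercivity of a(·,·) on H^1_0(0, 5/2) means a(u, u) ≥ α ||u||_{H^1}² for every u ∈ H^1_0.
The interval has length L = 5/2, and Poincaré/coercivity depend only on L. Here a(u, u) = ∫(u')² + (3/7)·∫u².
Here 0 < c = 3/7 < 1. The condition a(u,u) ≥ α||u||_{H^1}² reads (1−α)∫(u')² ≥ (α−c)∫u². Any admissible α is ≤ 1 (rapidly oscillating u have ∫u²/∫(u')² → 0), and α = 1 would force 0 ≥ (1−c)∫u², impossible since c < 1; so 1−α > 0. By the sharp Poincaré inequality on H^1_0 of an interval of length L, ∫(u')² ≥ (π/L)²∫u² with equality for the first sine mode sin(π(x−x₀)/L) (x₀ the left endpoint), so the inequality holds for all u iff (1−α)(π/L)² ≥ α − c, i.e. α ≤ ((π/L)² + c)/((π/L)² + 1) = (1 + c(L/π)²)/(1 + (L/π)²). With (π/L)² = 4*π^2/25 and c = 3/7, the largest admissible constant is α = ((π/L)² + c)/((π/L)² + 1).
Simplifying, α = (75 + 28*π^2)/(7*(25 + 4*π^2)).


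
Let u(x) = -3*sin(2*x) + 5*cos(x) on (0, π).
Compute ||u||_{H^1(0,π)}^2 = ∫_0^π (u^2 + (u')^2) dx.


||u||_{H^1(0,π)}^2 = -80 + 95*π/2

u'(x) = -5*sin(x) - 6*cos(2*x).
Expand u² and (u')² and integrate term by term on (0, π), using: for integers n ≥ 1, ∫_0^π sin²(nx) dx = ∫_0^π cos²(nx) dx = π/2; for n ≠ n', ∫_0^π sin(nx)sin(n'x) dx = ∫_0^π cos(nx)cos(n'x) dx = 0; and by product-to-sum, ∫_0^π sin(nx)cos(n'x) dx = ½∫_0^π [sin((n+n')x) + sin((n−n')x)] dx, which is 0 when n+n' is even and 2n/(n²−n'²) when n+n' is odd (it need not vanish on (0, π)).
  u² squared terms: (-3)²·∫sin(2x)² dx = 9·π/2 = 9*π/2;  (5)²·∫cos(x)² dx = 25·π/2 = 25*π/2.
  u² cross terms: 2·(-3)·(5)·∫sin(2x)·cos(x) dx = -30·(4/3) = -40.
  So ∫_0^π u² dx = 9*π/2 + 25*π/2 − 40 = -40 + 17*π.
  (u')² squared terms: (-6)²·∫cos(2x)² dx = 36·π/2 = 18*π;  (-5)²·∫sin(x)² dx = 25·π/2 = 25*π/2.
  (u')² cross terms: 2·(-6)·(-5)·∫cos(2x)·sin(x) dx = 60·(-2/3) = -40.
  So ∫_0^π (u')² dx = 18*π + 25*π/2 − 40 = -40 + 61*π/2.
||u||_{H^1}^2 = (-40 + 17*π) + (-40 + 61*π/2) = -80 + 95*π/2.


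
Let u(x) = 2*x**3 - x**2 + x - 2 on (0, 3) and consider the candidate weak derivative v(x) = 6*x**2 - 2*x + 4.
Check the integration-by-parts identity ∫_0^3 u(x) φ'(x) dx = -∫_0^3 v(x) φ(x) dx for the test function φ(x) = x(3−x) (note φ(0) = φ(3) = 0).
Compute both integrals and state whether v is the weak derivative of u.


LHS = -639/10, RHS = -387/5. No, v is not the weak derivative of u.

u(x) = 2*x**3 - x**2 + x - 2, classical derivative u'(x) = 6*x**2 - 2*x + 1.
φ(x) = x(3−x), so φ'(x) = 3 - 2*x.
Note φ(0) = φ(3) = 0, so the boundary term u·φ vanishes.
LHS = ∫_0^3 u(x) φ'(x) dx = ∫_0^3 (-4*x^4 + 8*x^3 - 5*x^2 + 7*x - 6) dx. Term by term:
  ∫_0^3 -4*x^4 dx = -972/5;  ∫_0^3 8*x^3 dx = 162;  ∫_0^3 -5*x^2 dx = -45;
  ∫_0^3 7*x dx = 63/2;  ∫_0^3 -6 dx = -18.
Sum: -972/5 + 162 − 45 + 63/2 − 18 = -639/10.
So LHS = -639/10.
∫_0^3 v(x) φ(x) dx = ∫_0^3 (-6*x^4 + 20*x^3 - 10*x^2 + 12*x) dx. Term by term:
  ∫_0^3 -6*x^4 dx = -1458/5;  ∫_0^3 20*x^3 dx = 405;  ∫_0^3 -10*x^2 dx = -90;
  ∫_0^3 12*x dx = 54.
Sum: -1458/5 + 405 − 90 + 54 = 387/5.
So RHS = -∫_0^3 v(x) φ(x) dx = -387/5.
LHS − RHS = 27/2 ≠ 0, so the identity fails.
(For a valid weak derivative the identity must hold for EVERY test function, in particular this one. The failure shows v is NOT the weak derivative of u.)
Correct weak derivative would be u'(x) = 6*x**2 - 2*x + 1.


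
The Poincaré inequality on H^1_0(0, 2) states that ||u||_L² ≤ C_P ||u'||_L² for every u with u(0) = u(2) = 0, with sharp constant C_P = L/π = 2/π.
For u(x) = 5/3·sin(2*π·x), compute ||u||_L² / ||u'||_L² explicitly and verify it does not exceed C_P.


||u||_L² / ||u'||_L² = 1/(2*π) < C_P = 2/π.

u(x) = 5/3·sin(2*π·x), so u'(x) = 10*π*cos(2*π*x)/3.
Writing u(x) = A·sin(kπx/L) with A = 5/3 and k = 4, use ∫_0^L sin²(kπx/L) dx = L/2 and ∫_0^L cos²(kπx/L) dx = L/2.
u² = 25/9·sin²(2*π·x) and (u')² = 100*π^2/9·cos²(2*π·x), and each of sin², cos² integrates to L/2 = 1 over (0, 2).
∫_0^2 u² dx = 25/9, so ||u||_L² = 5/3.
∫_0^2 (u')² dx = 100*π^2/9, so ||u'||_L² = 10*π/3.
Ratio ||u||_L² / ||u'||_L² = 1/(2*π).
Sharp Poincaré constant on H^1_0(0, 2) is C_P = L/π = 2/π, achieved by sin(π/2·x).
This is the k = 4 harmonic; the ratio L/(kπ) is strictly less than C_P = L/π, consistent with the sharp inequality ||u||_L² ≤ C_P ||u'||_L².


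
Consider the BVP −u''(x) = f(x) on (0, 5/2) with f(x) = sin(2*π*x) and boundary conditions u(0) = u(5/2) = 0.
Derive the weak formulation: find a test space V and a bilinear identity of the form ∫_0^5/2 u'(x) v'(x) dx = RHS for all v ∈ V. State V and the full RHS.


V = H^1_0(0, 5/2) (so v(0) = v(5/2) = 0); weak form: ∫_0^5/2 u'v' dx = ∫_0^5/2 (sin(2*π*x)) v dx for all v ∈ V.

Multiply both sides by a test function v and integrate from 0 to 5/2:
  ∫_0^5/2 −u''(x) v(x) dx = ∫_0^5/2 f(x) v(x) dx.
Integrate the LHS by parts once:
  ∫_0^5/2 −u'' v dx = −[u'(x) v(x)]_0^5/2 + ∫_0^5/2 u'(x) v'(x) dx.
Thus ∫_0^5/2 u'(x) v'(x) dx = ∫_0^5/2 f(x) v(x) dx + [u'(x) v(x)]_0^5/2.
Choose V so that boundary terms are either known or forced to vanish.
u is Dirichlet: u(0) = u(5/2) = 0. Let V = H^1_0(0, 5/2); then v(0) = v(5/2) = 0, and [u' v]_0^5/2 = 0.
Weak formulation: find u (satisfying any essential BC) such that ∫_0^5/2 u'(x) v'(x) dx = ∫_0^5/2 f v dx for all v ∈ V.
Substituting f(x) = sin(2*π*x), the right-hand side is ∫_0^5/2 (sin(2*π*x)) v dx.


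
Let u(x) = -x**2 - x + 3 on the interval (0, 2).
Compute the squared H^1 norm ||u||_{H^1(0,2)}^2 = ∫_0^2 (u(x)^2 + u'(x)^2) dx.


||u||_{H^1}^2 = 416/15

The H^1 norm (squared) on an interval (0, L) is
  ||u||_{H^1}^2 = ∫_0^L u(x)^2 dx + ∫_0^L u'(x)^2 dx.
Compute u'(x) = -2*x - 1.
Then u(x)^2 = x**4 + 2*x**3 - 5*x**2 - 6*x + 9 and u'(x)^2 = 4*x**2 + 4*x + 1.
Integrate each monomial from 0 to 2 using ∫_0^2 c·x^n dx = c·2^(n+1)/(n+1):
  ∫_0^2 u(x)^2 dx = ∫_0^2 (x^4 + 2*x^3 - 5*x^2 - 6*x + 9) dx. Term by term:
    ∫_0^2 x^4 dx = 32/5;  ∫_0^2 2*x^3 dx = 8;  ∫_0^2 -5*x^2 dx = -40/3;
    ∫_0^2 -6*x dx = -12;  ∫_0^2 9 dx = 18.
  Sum: 32/5 + 8 − 40/3 − 12 + 18 = 106/15.
  ∫_0^2 u'(x)^2 dx = ∫_0^2 (4*x^2 + 4*x + 1) dx. Term by term:
    ∫_0^2 4*x^2 dx = 32/3;  ∫_0^2 4*x dx = 8;  ∫_0^2 1 dx = 2.
  Sum: 32/3 + 8 + 2 = 62/3.
Adding: ||u||_{H^1}^2 = 106/15 + 62/3 = 416/15.


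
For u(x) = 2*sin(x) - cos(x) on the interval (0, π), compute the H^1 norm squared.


||u||_{H^1(0,π)}^2 = 5*π

u'(x) = sin(x) + 2*cos(x).
Expand u² and (u')² and integrate term by term on (0, π), using: for integers n ≥ 1, ∫_0^π sin²(nx) dx = ∫_0^π cos²(nx) dx = π/2; for n ≠ n', ∫_0^π sin(nx)sin(n'x) dx = ∫_0^π cos(nx)cos(n'x) dx = 0; and by product-to-sum, ∫_0^π sin(nx)cos(n'x) dx = ½∫_0^π [sin((n+n')x) + sin((n−n')x)] dx, which is 0 when n+n' is even and 2n/(n²−n'²) when n+n' is odd (it need not vanish on (0, π)).
  u² squared terms: (-1)²·∫cos(x)² dx = 1·π/2 = π/2;  (2)²·∫sin(x)² dx = 4·π/2 = 2*π.
  u² cross terms: 2·(-1)·(2)·∫cos(x)·sin(x) dx = -4·(0) = 0.
  So ∫_0^π u² dx = π/2 + 2*π + 0 = 5*π/2.
  (u')² squared terms: (2)²·∫cos(x)² dx = 4·π/2 = 2*π;  (1)²·∫sin(x)² dx = 1·π/2 = π/2.
  (u')² cross terms: 2·(2)·(1)·∫cos(x)·sin(x) dx = 4·(0) = 0.
  So ∫_0^π (u')² dx = 2*π + π/2 + 0 = 5*π/2.
||u||_{H^1}^2 = (5*π/2) + (5*π/2) = 5*π.


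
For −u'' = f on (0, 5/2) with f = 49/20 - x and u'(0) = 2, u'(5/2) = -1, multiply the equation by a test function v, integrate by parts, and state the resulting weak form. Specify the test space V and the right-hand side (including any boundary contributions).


V = H^1(0, 5/2) (v unrestricted at boundary; u is determined up to an additive constant); weak form: ∫_0^5/2 u'v' dx = ∫_0^5/2 (49/20 - x) v dx − v(5/2) − 2·v(0) for all v ∈ V.

Multiply both sides by a test function v and integrate from 0 to 5/2:
  ∫_0^5/2 −u''(x) v(x) dx = ∫_0^5/2 f(x) v(x) dx.
Integrate the LHS by parts once:
  ∫_0^5/2 −u'' v dx = −[u'(x) v(x)]_0^5/2 + ∫_0^5/2 u'(x) v'(x) dx.
Thus ∫_0^5/2 u'(x) v'(x) dx = ∫_0^5/2 f(x) v(x) dx + [u'(x) v(x)]_0^5/2.
Choose V so that boundary terms are either known or forced to vanish.
u has inhomogeneous Neumann u'(0) = 2, u'(5/2) = -1. [u' v]_0^5/2 = (-1)·v(5/2) − (2)·v(0) = − v(5/2) − 2·v(0). Take V = H^1(0, 5/2); boundary term becomes part of RHS.
Weak formulation: find u (satisfying any essential BC) such that ∫_0^5/2 u'(x) v'(x) dx = ∫_0^5/2 f v dx − v(5/2) − 2·v(0) for all v ∈ V (Neumann data are natural BCs: they enter the RHS as boundary terms).
Substituting f(x) = 49/20 - x, the right-hand side is ∫_0^5/2 (49/20 - x) v dx − v(5/2) − 2·v(0).
Compatibility check (pure Neumann): taking v ≡ 1 ∈ V gives 0 = ∫_0^5/2 f dx + (-1) − (2), i.e. ∫_0^5/2 f dx must equal u'(0) − u'(5/2) = 3. Indeed ∫_0^5/2 (49/20 - x) dx = 3, so the data are compatible. The solution is then unique only up to an additive constant (fix it e.g. by requiring ∫_0^5/2 u dx = 0).


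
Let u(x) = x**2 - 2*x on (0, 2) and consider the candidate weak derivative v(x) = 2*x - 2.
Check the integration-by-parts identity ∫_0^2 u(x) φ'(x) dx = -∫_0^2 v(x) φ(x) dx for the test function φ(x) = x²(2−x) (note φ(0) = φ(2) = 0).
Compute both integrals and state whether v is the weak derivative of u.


LHS = -8/15, RHS = -8/15. Yes, v = u' weakly.

u(x) = x**2 - 2*x, classical derivative u'(x) = 2*x - 2.
φ(x) = x²(2−x), so φ'(x) = x*(4 - 3*x).
Note φ(0) = φ(2) = 0, so the boundary term u·φ vanishes.
LHS = ∫_0^2 u(x) φ'(x) dx = ∫_0^2 (-3*x^4 + 10*x^3 - 8*x^2) dx. Term by term:
  ∫_0^2 -3*x^4 dx = -96/5;  ∫_0^2 10*x^3 dx = 40;  ∫_0^2 -8*x^2 dx = -64/3.
Sum: -96/5 + 40 − 64/3 = -8/15.
So LHS = -8/15.
∫_0^2 v(x) φ(x) dx = ∫_0^2 (-2*x^4 + 6*x^3 - 4*x^2) dx. Term by term:
  ∫_0^2 -2*x^4 dx = -64/5;  ∫_0^2 6*x^3 dx = 24;  ∫_0^2 -4*x^2 dx = -32/3.
Sum: -64/5 + 24 − 32/3 = 8/15.
So RHS = -∫_0^2 v(x) φ(x) dx = -8/15.
LHS = RHS, so the identity holds for this test φ.
Moreover u is smooth here and v(x) = u'(x) = 2*x - 2 pointwise, so the identity holds for every test function. Hence v is the weak derivative of u.


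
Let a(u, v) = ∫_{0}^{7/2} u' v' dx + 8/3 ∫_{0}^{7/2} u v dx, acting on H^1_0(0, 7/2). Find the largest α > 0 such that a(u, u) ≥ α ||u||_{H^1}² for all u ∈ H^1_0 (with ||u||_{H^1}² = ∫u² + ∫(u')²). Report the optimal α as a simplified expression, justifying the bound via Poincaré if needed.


α = 1

Coercivity of a(·,·) on H^1_0(0, 7/2) means a(u, u) ≥ α ||u||_{H^1}² for every u ∈ H^1_0.
The interval has length L = 7/2, and Poincaré/coercivity depend only on L. Here a(u, u) = ∫(u')² + (8/3)·∫u².
Here c = 8/3 ≥ 1, so a(u,u) = ∫(u')² + c∫u² ≥ ∫(u')² + ∫u² = ||u||_{H^1}², i.e. α = 1 works. No larger α is possible: a(u,u) ≥ α||u||_{H^1}² means (1−α)∫(u')² ≥ (α−c)∫u², and for the modes u_n = sin(nπ(x−x₀)/L) (x₀ the left endpoint) one has ∫u_n²/∫(u_n')² = (L/(nπ))² → 0, so a(u_n,u_n)/||u_n||_{H^1}² → 1. Hence the optimal constant is α = 1.
Therefore α = 1.


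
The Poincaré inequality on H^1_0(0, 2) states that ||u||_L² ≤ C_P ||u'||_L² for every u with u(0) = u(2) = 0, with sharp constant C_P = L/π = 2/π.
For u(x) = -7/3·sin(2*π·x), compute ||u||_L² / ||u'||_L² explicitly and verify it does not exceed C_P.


||u||_L² / ||u'||_L² = 1/(2*π) < C_P = 2/π.

u(x) = -7/3·sin(2*π·x), so u'(x) = -14*π*cos(2*π*x)/3.
Writing u(x) = A·sin(kπx/L) with A = -7/3 and k = 4, use ∫_0^L sin²(kπx/L) dx = L/2 and ∫_0^L cos²(kπx/L) dx = L/2.
u² = 49/9·sin²(2*π·x) and (u')² = 196*π^2/9·cos²(2*π·x), and each of sin², cos² integrates to L/2 = 1 over (0, 2).
∫_0^2 u² dx = 49/9, so ||u||_L² = 7/3.
∫_0^2 (u')² dx = 196*π^2/9, so ||u'||_L² = 14*π/3.
Ratio ||u||_L² / ||u'||_L² = 1/(2*π).
Sharp Poincaré constant on H^1_0(0, 2) is C_P = L/π = 2/π, achieved by sin(π/2·x).
This is the k = 4 harmonic; the ratio L/(kπ) is strictly less than C_P = L/π, consistent with the sharp inequality ||u||_L² ≤ C_P ||u'||_L².


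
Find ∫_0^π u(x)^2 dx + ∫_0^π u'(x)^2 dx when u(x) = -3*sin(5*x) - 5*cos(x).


||u||_{H^1(0,π)}^2 = 142*π

u'(x) = 5*sin(x) - 15*cos(5*x).
Expand u² and (u')² and integrate term by term on (0, π), using: for integers n ≥ 1, ∫_0^π sin²(nx) dx = ∫_0^π cos²(nx) dx = π/2; for n ≠ n', ∫_0^π sin(nx)sin(n'x) dx = ∫_0^π cos(nx)cos(n'x) dx = 0; and by product-to-sum, ∫_0^π sin(nx)cos(n'x) dx = ½∫_0^π [sin((n+n')x) + sin((n−n')x)] dx, which is 0 when n+n' is even and 2n/(n²−n'²) when n+n' is odd (it need not vanish on (0, π)).
  u² squared terms: (-5)²·∫cos(x)² dx = 25·π/2 = 25*π/2;  (-3)²·∫sin(5x)² dx = 9·π/2 = 9*π/2.
  u² cross terms: 2·(-5)·(-3)·∫cos(x)·sin(5x) dx = 30·(0) = 0.
  So ∫_0^π u² dx = 25*π/2 + 9*π/2 + 0 = 17*π.
  (u')² squared terms: (-15)²·∫cos(5x)² dx = 225·π/2 = 225*π/2;  (5)²·∫sin(x)² dx = 25·π/2 = 25*π/2.
  (u')² cross terms: 2·(-15)·(5)·∫cos(5x)·sin(x) dx = -150·(0) = 0.
  So ∫_0^π (u')² dx = 225*π/2 + 25*π/2 + 0 = 125*π.
||u||_{H^1}^2 = (17*π) + (125*π) = 142*π.


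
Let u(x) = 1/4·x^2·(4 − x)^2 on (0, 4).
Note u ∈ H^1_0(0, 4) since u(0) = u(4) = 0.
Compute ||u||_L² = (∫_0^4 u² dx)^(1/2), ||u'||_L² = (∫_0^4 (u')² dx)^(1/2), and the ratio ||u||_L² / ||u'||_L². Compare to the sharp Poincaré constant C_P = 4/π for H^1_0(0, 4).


||u||_L² / ||u'||_L² = 2*sqrt(3)/3 < C_P = 4/π.

u(x) = 1/4·x^2·(4 − x)^2, so u'(x) = x*(x - 4)*(x - 2).
u(x) = 1/4·x^2·(4 − x)^2 vanishes at x = 0 and x = 4, so u ∈ H^1_0(0, 4). Differentiate via the product rule and integrate the resulting polynomials term by term.
  ∫_0^4 u² dx = ∫_0^4 (x^8/16 - x^7 + 6*x^6 - 16*x^5 + 16*x^4) dx. Term by term:
    ∫_0^4 x^8/16 dx = 16384/9;  ∫_0^4 -x^7 dx = -8192;  ∫_0^4 6*x^6 dx = 98304/7;
    ∫_0^4 -16*x^5 dx = -32768/3;  ∫_0^4 16*x^4 dx = 16384/5.
  Sum: 16384/9 − 8192 + 98304/7 − 32768/3 + 16384/5 = 8192/315.
  ∫_0^4 (u')² dx = ∫_0^4 (x^6 - 12*x^5 + 52*x^4 - 96*x^3 + 64*x^2) dx. Term by term:
    ∫_0^4 x^6 dx = 16384/7;  ∫_0^4 -12*x^5 dx = -8192;  ∫_0^4 52*x^4 dx = 53248/5;
    ∫_0^4 -96*x^3 dx = -6144;  ∫_0^4 64*x^2 dx = 4096/3.
  Sum: 16384/7 − 8192 + 53248/5 − 6144 + 4096/3 = 2048/105.
∫_0^4 u² dx = 8192/315, so ||u||_L² = 64*sqrt(70)/105.
∫_0^4 (u')² dx = 2048/105, so ||u'||_L² = 32*sqrt(210)/105.
Ratio ||u||_L² / ||u'||_L² = 2*sqrt(3)/3.
Sharp Poincaré constant on H^1_0(0, 4) is C_P = L/π = 4/π, achieved by sin(π/4·x).
A polynomial bump cannot attain the sharp Poincaré constant (only the first sine eigenfunction does), so the ratio is strictly less than C_P, consistent with ||u||_L² ≤ C_P ||u'||_L².


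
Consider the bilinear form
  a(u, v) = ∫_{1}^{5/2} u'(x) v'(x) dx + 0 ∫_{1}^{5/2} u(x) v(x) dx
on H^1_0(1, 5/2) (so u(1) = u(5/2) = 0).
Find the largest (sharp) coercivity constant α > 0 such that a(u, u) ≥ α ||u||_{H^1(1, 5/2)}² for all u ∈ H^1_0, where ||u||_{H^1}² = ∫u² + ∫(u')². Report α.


α = 4*π^2/(9 + 4*π^2)

Coercivity of a(·,·) on H^1_0(1, 5/2) means a(u, u) ≥ α ||u||_{H^1}² for every u ∈ H^1_0.
The interval has length L = 3/2, and Poincaré/coercivity depend only on L. Here a(u, u) = ∫(u')² + (0)·∫u².
Here c = 0, so a(u,u) = ∫(u')² alone. The condition a(u,u) ≥ α||u||_{H^1}² reads (1−α)∫(u')² ≥ (α−c)∫u². Any admissible α is ≤ 1 (rapidly oscillating u have ∫u²/∫(u')² → 0), and α = 1 would force 0 ≥ (1−c)∫u², impossible since c < 1; so 1−α > 0. By the sharp Poincaré inequality on H^1_0 of an interval of length L, ∫(u')² ≥ (π/L)²∫u² with equality for the first sine mode sin(π(x−x₀)/L) (x₀ the left endpoint), so the inequality holds for all u iff (1−α)(π/L)² ≥ α − c, i.e. α ≤ ((π/L)² + c)/((π/L)² + 1) = (1 + c(L/π)²)/(1 + (L/π)²). (Direct route, valid since c ≤ 0: Poincaré gives c∫u² ≥ c(L/π)²∫(u')², so a(u,u) ≥ (1 + c(L/π)²)∫(u')², while ||u||_{H^1}² ≤ (1 + (L/π)²)∫(u')²; dividing yields the same α.) With (π/L)² = 4*π^2/9 and c = 0, the largest admissible constant is α = ((π/L)² + c)/((π/L)² + 1).
Simplifying, α = 4*π^2/(9 + 4*π^2).


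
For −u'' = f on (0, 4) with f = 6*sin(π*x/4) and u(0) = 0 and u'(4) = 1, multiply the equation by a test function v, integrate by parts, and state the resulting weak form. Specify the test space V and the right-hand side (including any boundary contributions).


V = {v ∈ H^1(0, 4) : v(0) = 0} (test functions vanish at x = 0 where u is specified); weak form: ∫_0^4 u'v' dx = ∫_0^4 (6*sin(π*x/4)) v dx + v(4) for all v ∈ V.

Multiply both sides by a test function v and integrate from 0 to 4:
  ∫_0^4 −u''(x) v(x) dx = ∫_0^4 f(x) v(x) dx.
Integrate the LHS by parts once:
  ∫_0^4 −u'' v dx = −[u'(x) v(x)]_0^4 + ∫_0^4 u'(x) v'(x) dx.
Thus ∫_0^4 u'(x) v'(x) dx = ∫_0^4 f(x) v(x) dx + [u'(x) v(x)]_0^4.
Choose V so that boundary terms are either known or forced to vanish.
Mixed BC: u(0) = 0 (Dirichlet) and u'(4) = 1 (Neumann). Define V = {v ∈ H^1(0, 4) : v(0) = 0}. Then [u' v]_0^4 = u'(4)·v(4) − u'(0)·0 = v(4).
Weak formulation: find u (satisfying any essential BC) such that ∫_0^4 u'(x) v'(x) dx = ∫_0^4 f v dx + v(4) for all v ∈ V (Dirichlet at 0 absorbed into V; Neumann datum at x = 4 contributes the boundary term).
Substituting f(x) = 6*sin(π*x/4), the right-hand side is ∫_0^4 (6*sin(π*x/4)) v dx + v(4).


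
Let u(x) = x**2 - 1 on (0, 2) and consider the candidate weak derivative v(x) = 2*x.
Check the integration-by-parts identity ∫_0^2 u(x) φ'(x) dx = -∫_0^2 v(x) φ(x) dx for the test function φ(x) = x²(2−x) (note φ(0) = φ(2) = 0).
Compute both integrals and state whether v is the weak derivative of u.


LHS = -16/5, RHS = -16/5. Yes, v = u' weakly.

u(x) = x**2 - 1, classical derivative u'(x) = 2*x.
φ(x) = x²(2−x), so φ'(x) = x*(4 - 3*x).
Note φ(0) = φ(2) = 0, so the boundary term u·φ vanishes.
LHS = ∫_0^2 u(x) φ'(x) dx = ∫_0^2 (-3*x^4 + 4*x^3 + 3*x^2 - 4*x) dx. Term by term:
  ∫_0^2 -3*x^4 dx = -96/5;  ∫_0^2 4*x^3 dx = 16;  ∫_0^2 3*x^2 dx = 8;
  ∫_0^2 -4*x dx = -8.
Sum: -96/5 + 16 + 8 − 8 = -16/5.
So LHS = -16/5.
∫_0^2 v(x) φ(x) dx = ∫_0^2 (-2*x^4 + 4*x^3) dx. Term by term:
  ∫_0^2 -2*x^4 dx = -64/5;  ∫_0^2 4*x^3 dx = 16.
Sum: -64/5 + 16 = 16/5.
So RHS = -∫_0^2 v(x) φ(x) dx = -16/5.
LHS = RHS, so the identity holds for this test φ.
Moreover u is smooth here and v(x) = u'(x) = 2*x pointwise, so the identity holds for every test function. Hence v is the weak derivative of u.


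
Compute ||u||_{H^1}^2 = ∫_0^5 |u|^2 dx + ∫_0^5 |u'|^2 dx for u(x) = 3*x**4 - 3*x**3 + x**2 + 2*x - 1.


||u||_{H^1}^2 = 66476475/28

The H^1 norm (squared) on an interval (0, L) is
  ||u||_{H^1}^2 = ∫_0^L u(x)^2 dx + ∫_0^L u'(x)^2 dx.
Compute u'(x) = 12*x**3 - 9*x**2 + 2*x + 2.
Then u(x)^2 = 9*x**8 - 18*x**7 + 15*x**6 + 6*x**5 - 17*x**4 + 10*x**3 + 2*x**2 - 4*x + 1 and u'(x)^2 = 144*x**6 - 216*x**5 + 129*x**4 + 12*x**3 - 32*x**2 + 8*x + 4.
Integrate each monomial from 0 to 5 using ∫_0^5 c·x^n dx = c·5^(n+1)/(n+1):
  ∫_0^5 u(x)^2 dx = ∫_0^5 (9*x^8 - 18*x^7 + 15*x^6 + 6*x^5 - 17*x^4 + 10*x^3 + 2*x^2 - 4*x + 1) dx. Term by term:
    ∫_0^5 9*x^8 dx = 1953125;  ∫_0^5 -18*x^7 dx = -3515625/4;  ∫_0^5 15*x^6 dx = 1171875/7;
    ∫_0^5 6*x^5 dx = 15625;  ∫_0^5 -17*x^4 dx = -10625;  ∫_0^5 10*x^3 dx = 3125/2;
    ∫_0^5 2*x^2 dx = 250/3;  ∫_0^5 -4*x dx = -50;  ∫_0^5 1 dx = 5.
  Sum: 1953125 − 3515625/4 + 1171875/7 + 15625 − 10625 + 3125/2 + 250/3 − 50 + 5 = 104851345/84.
  ∫_0^5 u'(x)^2 dx = ∫_0^5 (144*x^6 - 216*x^5 + 129*x^4 + 12*x^3 - 32*x^2 + 8*x + 4) dx. Term by term:
    ∫_0^5 144*x^6 dx = 11250000/7;  ∫_0^5 -216*x^5 dx = -562500;  ∫_0^5 129*x^4 dx = 80625;
    ∫_0^5 12*x^3 dx = 1875;  ∫_0^5 -32*x^2 dx = -4000/3;  ∫_0^5 8*x dx = 100;
    ∫_0^5 4 dx = 20.
  Sum: 11250000/7 − 562500 + 80625 + 1875 − 4000/3 + 100 + 20 = 23644520/21.
Adding: ||u||_{H^1}^2 = 104851345/84 + 23644520/21 = 66476475/28.


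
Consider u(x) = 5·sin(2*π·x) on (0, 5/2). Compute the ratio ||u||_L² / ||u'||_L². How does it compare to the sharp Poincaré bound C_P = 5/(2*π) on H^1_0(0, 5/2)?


||u||_L² / ||u'||_L² = 1/(2*π) < C_P = 5/(2*π).

u(x) = 5·sin(2*π·x), so u'(x) = 10*π*cos(2*π*x).
Writing u(x) = A·sin(kπx/L) with A = 5 and k = 5, use ∫_0^L sin²(kπx/L) dx = L/2 and ∫_0^L cos²(kπx/L) dx = L/2.
u² = 25·sin²(2*π·x) and (u')² = 100*π^2·cos²(2*π·x), and each of sin², cos² integrates to L/2 = 5/4 over (0, 5/2).
∫_0^5/2 u² dx = 125/4, so ||u||_L² = 5*sqrt(5)/2.
∫_0^5/2 (u')² dx = 125*π^2, so ||u'||_L² = 5*sqrt(5)*π.
Ratio ||u||_L² / ||u'||_L² = 1/(2*π).
Sharp Poincaré constant on H^1_0(0, 5/2) is C_P = L/π = 5/(2*π), achieved by sin(2*π/5·x).
This is the k = 5 harmonic; the ratio L/(kπ) is strictly less than C_P = L/π, consistent with the sharp inequality ||u||_L² ≤ C_P ||u'||_L².


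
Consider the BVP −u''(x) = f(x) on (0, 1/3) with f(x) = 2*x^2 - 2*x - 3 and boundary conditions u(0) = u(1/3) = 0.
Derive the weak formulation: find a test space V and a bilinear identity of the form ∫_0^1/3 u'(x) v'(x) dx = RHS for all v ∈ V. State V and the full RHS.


V = H^1_0(0, 1/3) (so v(0) = v(1/3) = 0); weak form: ∫_0^1/3 u'v' dx = ∫_0^1/3 (2*x^2 - 2*x - 3) v dx for all v ∈ V.

Multiply both sides by a test function v and integrate from 0 to 1/3:
  ∫_0^1/3 −u''(x) v(x) dx = ∫_0^1/3 f(x) v(x) dx.
Integrate the LHS by parts once:
  ∫_0^1/3 −u'' v dx = −[u'(x) v(x)]_0^1/3 + ∫_0^1/3 u'(x) v'(x) dx.
Thus ∫_0^1/3 u'(x) v'(x) dx = ∫_0^1/3 f(x) v(x) dx + [u'(x) v(x)]_0^1/3.
Choose V so that boundary terms are either known or forced to vanish.
u is Dirichlet: u(0) = u(1/3) = 0. Let V = H^1_0(0, 1/3); then v(0) = v(1/3) = 0, and [u' v]_0^1/3 = 0.
Weak formulation: find u (satisfying any essential BC) such that ∫_0^1/3 u'(x) v'(x) dx = ∫_0^1/3 f v dx for all v ∈ V.
Substituting f(x) = 2*x^2 - 2*x - 3, the right-hand side is ∫_0^1/3 (2*x^2 - 2*x - 3) v dx.


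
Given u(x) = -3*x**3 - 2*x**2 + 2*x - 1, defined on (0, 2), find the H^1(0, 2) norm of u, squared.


||u||_{H^1}^2 = 34222/35

The H^1 norm (squared) on an interval (0, L) is
  ||u||_{H^1}^2 = ∫_0^L u(x)^2 dx + ∫_0^L u'(x)^2 dx.
Compute u'(x) = -9*x**2 - 4*x + 2.
Then u(x)^2 = 9*x**6 + 12*x**5 - 8*x**4 - 2*x**3 + 8*x**2 - 4*x + 1 and u'(x)^2 = 81*x**4 + 72*x**3 - 20*x**2 - 16*x + 4.
Integrate each monomial from 0 to 2 using ∫_0^2 c·x^n dx = c·2^(n+1)/(n+1):
  ∫_0^2 u(x)^2 dx = ∫_0^2 (9*x^6 + 12*x^5 - 8*x^4 - 2*x^3 + 8*x^2 - 4*x + 1) dx. Term by term:
    ∫_0^2 9*x^6 dx = 1152/7;  ∫_0^2 12*x^5 dx = 128;  ∫_0^2 -8*x^4 dx = -256/5;
    ∫_0^2 -2*x^3 dx = -8;  ∫_0^2 8*x^2 dx = 64/3;  ∫_0^2 -4*x dx = -8;
    ∫_0^2 1 dx = 2.
  Sum: 1152/7 + 128 − 256/5 − 8 + 64/3 − 8 + 2 = 26114/105.
  ∫_0^2 u'(x)^2 dx = ∫_0^2 (81*x^4 + 72*x^3 - 20*x^2 - 16*x + 4) dx. Term by term:
    ∫_0^2 81*x^4 dx = 2592/5;  ∫_0^2 72*x^3 dx = 288;  ∫_0^2 -20*x^2 dx = -160/3;
    ∫_0^2 -16*x dx = -32;  ∫_0^2 4 dx = 8.
  Sum: 2592/5 + 288 − 160/3 − 32 + 8 = 10936/15.
Adding: ||u||_{H^1}^2 = 26114/105 + 10936/15 = 34222/35.


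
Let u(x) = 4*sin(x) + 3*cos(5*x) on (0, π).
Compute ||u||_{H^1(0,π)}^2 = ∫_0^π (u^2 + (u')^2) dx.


||u||_{H^1(0,π)}^2 = 133*π

u'(x) = -15*sin(5*x) + 4*cos(x).
Expand u² and (u')² and integrate term by term on (0, π), using: for integers n ≥ 1, ∫_0^π sin²(nx) dx = ∫_0^π cos²(nx) dx = π/2; for n ≠ n', ∫_0^π sin(nx)sin(n'x) dx = ∫_0^π cos(nx)cos(n'x) dx = 0; and by product-to-sum, ∫_0^π sin(nx)cos(n'x) dx = ½∫_0^π [sin((n+n')x) + sin((n−n')x)] dx, which is 0 when n+n' is even and 2n/(n²−n'²) when n+n' is odd (it need not vanish on (0, π)).
  u² squared terms: (3)²·∫cos(5x)² dx = 9·π/2 = 9*π/2;  (4)²·∫sin(x)² dx = 16·π/2 = 8*π.
  u² cross terms: 2·(3)·(4)·∫cos(5x)·sin(x) dx = 24·(0) = 0.
  So ∫_0^π u² dx = 9*π/2 + 8*π + 0 = 25*π/2.
  (u')² squared terms: (-15)²·∫sin(5x)² dx = 225·π/2 = 225*π/2;  (4)²·∫cos(x)² dx = 16·π/2 = 8*π.
  (u')² cross terms: 2·(-15)·(4)·∫sin(5x)·cos(x) dx = -120·(0) = 0.
  So ∫_0^π (u')² dx = 225*π/2 + 8*π + 0 = 241*π/2.
||u||_{H^1}^2 = (25*π/2) + (241*π/2) = 133*π.


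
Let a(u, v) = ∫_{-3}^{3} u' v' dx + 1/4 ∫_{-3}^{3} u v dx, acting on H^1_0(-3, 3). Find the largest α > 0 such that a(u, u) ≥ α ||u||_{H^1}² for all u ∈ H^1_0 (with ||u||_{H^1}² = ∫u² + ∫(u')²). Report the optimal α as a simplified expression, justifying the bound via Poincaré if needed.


α = (9 + π^2)/(π^2 + 36)

Coercivity of a(·,·) on H^1_0(-3, 3) means a(u, u) ≥ α ||u||_{H^1}² for every u ∈ H^1_0.
The interval has length L = 6, and Poincaré/coercivity depend only on L. Here a(u, u) = ∫(u')² + (1/4)·∫u².
Here 0 < c = 1/4 < 1. The condition a(u,u) ≥ α||u||_{H^1}² reads (1−α)∫(u')² ≥ (α−c)∫u². Any admissible α is ≤ 1 (rapidly oscillating u have ∫u²/∫(u')² → 0), and α = 1 would force 0 ≥ (1−c)∫u², impossible since c < 1; so 1−α > 0. By the sharp Poincaré inequality on H^1_0 of an interval of length L, ∫(u')² ≥ (π/L)²∫u² with equality for the first sine mode sin(π(x−x₀)/L) (x₀ the left endpoint), so the inequality holds for all u iff (1−α)(π/L)² ≥ α − c, i.e. α ≤ ((π/L)² + c)/((π/L)² + 1) = (1 + c(L/π)²)/(1 + (L/π)²). With (π/L)² = π^2/36 and c = 1/4, the largest admissible constant is α = ((π/L)² + c)/((π/L)² + 1).
Simplifying, α = (9 + π^2)/(π^2 + 36).


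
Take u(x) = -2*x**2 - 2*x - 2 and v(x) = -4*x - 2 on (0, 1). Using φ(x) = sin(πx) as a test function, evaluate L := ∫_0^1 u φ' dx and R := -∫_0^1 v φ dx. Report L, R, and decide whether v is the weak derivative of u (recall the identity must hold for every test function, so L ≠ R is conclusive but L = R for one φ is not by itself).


LHS = 8/π, RHS = 8/π. Yes, v = u' weakly.

u(x) = -2*x**2 - 2*x - 2, classical derivative u'(x) = -4*x - 2.
φ(x) = sin(πx), so φ'(x) = π*cos(π*x).
Note φ(0) = φ(1) = 0, so the boundary term u·φ vanishes.
LHS = ∫_0^1 u(x) φ'(x) dx = ∫_0^1 (-2*π*x^2*cos(π*x) - 2*π*x*cos(π*x) - 2*π*cos(π*x)) dx. Term by term:
  ∫_0^1 -2*π*cos(π*x) dx = 0;  ∫_0^1 -2*π*x*cos(π*x) dx = 4/π;  ∫_0^1 -2*π*x^2*cos(π*x) dx = 4/π.
Sum: 0 + 4/π + 4/π = 8/π.
So LHS = 8/π.
∫_0^1 v(x) φ(x) dx = ∫_0^1 (-4*x*sin(π*x) - 2*sin(π*x)) dx. Term by term:
  ∫_0^1 -2*sin(π*x) dx = -4/π;  ∫_0^1 -4*x*sin(π*x) dx = -4/π.
Sum: -4/π − 4/π = -8/π.
So RHS = -∫_0^1 v(x) φ(x) dx = 8/π.
LHS = RHS, so the identity holds for this test φ.
Moreover u is smooth here and v(x) = u'(x) = -4*x - 2 pointwise, so the identity holds for every test function. Hence v is the weak derivative of u.


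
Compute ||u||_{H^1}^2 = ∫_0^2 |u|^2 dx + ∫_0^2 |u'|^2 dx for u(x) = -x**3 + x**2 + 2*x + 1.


||u||_{H^1}^2 = 2522/105

The H^1 norm (squared) on an interval (0, L) is
  ||u||_{H^1}^2 = ∫_0^L u(x)^2 dx + ∫_0^L u'(x)^2 dx.
Compute u'(x) = -3*x**2 + 2*x + 2.
Then u(x)^2 = x**6 - 2*x**5 - 3*x**4 + 2*x**3 + 6*x**2 + 4*x + 1 and u'(x)^2 = 9*x**4 - 12*x**3 - 8*x**2 + 8*x + 4.
Integrate each monomial from 0 to 2 using ∫_0^2 c·x^n dx = c·2^(n+1)/(n+1):
  ∫_0^2 u(x)^2 dx = ∫_0^2 (x^6 - 2*x^5 - 3*x^4 + 2*x^3 + 6*x^2 + 4*x + 1) dx. Term by term:
    ∫_0^2 x^6 dx = 128/7;  ∫_0^2 -2*x^5 dx = -64/3;  ∫_0^2 -3*x^4 dx = -96/5;
    ∫_0^2 2*x^3 dx = 8;  ∫_0^2 6*x^2 dx = 16;  ∫_0^2 4*x dx = 8;
    ∫_0^2 1 dx = 2.
  Sum: 128/7 − 64/3 − 96/5 + 8 + 16 + 8 + 2 = 1234/105.
  ∫_0^2 u'(x)^2 dx = ∫_0^2 (9*x^4 - 12*x^3 - 8*x^2 + 8*x + 4) dx. Term by term:
    ∫_0^2 9*x^4 dx = 288/5;  ∫_0^2 -12*x^3 dx = -48;  ∫_0^2 -8*x^2 dx = -64/3;
    ∫_0^2 8*x dx = 16;  ∫_0^2 4 dx = 8.
  Sum: 288/5 − 48 − 64/3 + 16 + 8 = 184/15.
Adding: ||u||_{H^1}^2 = 1234/105 + 184/15 = 2522/105.


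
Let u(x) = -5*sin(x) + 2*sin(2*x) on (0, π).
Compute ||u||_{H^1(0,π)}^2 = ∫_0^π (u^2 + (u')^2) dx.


||u||_{H^1(0,π)}^2 = 35*π

u'(x) = -5*cos(x) + 4*cos(2*x).
Expand u² and (u')² and integrate term by term on (0, π), using: for integers n ≥ 1, ∫_0^π sin²(nx) dx = ∫_0^π cos²(nx) dx = π/2; for n ≠ n', ∫_0^π sin(nx)sin(n'x) dx = ∫_0^π cos(nx)cos(n'x) dx = 0; and by product-to-sum, ∫_0^π sin(nx)cos(n'x) dx = ½∫_0^π [sin((n+n')x) + sin((n−n')x)] dx, which is 0 when n+n' is even and 2n/(n²−n'²) when n+n' is odd (it need not vanish on (0, π)).
  u² squared terms: (-5)²·∫sin(x)² dx = 25·π/2 = 25*π/2;  (2)²·∫sin(2x)² dx = 4·π/2 = 2*π.
  u² cross terms: 2·(-5)·(2)·∫sin(x)·sin(2x) dx = -20·(0) = 0.
  So ∫_0^π u² dx = 25*π/2 + 2*π + 0 = 29*π/2.
  (u')² squared terms: (-5)²·∫cos(x)² dx = 25·π/2 = 25*π/2;  (4)²·∫cos(2x)² dx = 16·π/2 = 8*π.
  (u')² cross terms: 2·(-5)·(4)·∫cos(x)·cos(2x) dx = -40·(0) = 0.
  So ∫_0^π (u')² dx = 25*π/2 + 8*π + 0 = 41*π/2.
||u||_{H^1}^2 = (29*π/2) + (41*π/2) = 35*π.
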